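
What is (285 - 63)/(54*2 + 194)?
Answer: 111/151 ≈ 0.73510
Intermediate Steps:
(285 - 63)/(54*2 + 194) = 222/(108 + 194) = 222/302 = 222*(1/302) = 111/151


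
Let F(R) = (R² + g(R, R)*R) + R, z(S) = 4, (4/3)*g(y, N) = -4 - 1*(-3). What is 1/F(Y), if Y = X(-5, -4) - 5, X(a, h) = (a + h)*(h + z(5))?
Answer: 4/95 ≈ 0.042105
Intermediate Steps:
g(y, N) = -¾ (g(y, N) = 3*(-4 - 1*(-3))/4 = 3*(-4 + 3)/4 = (¾)*(-1) = -¾)
X(a, h) = (4 + h)*(a + h) (X(a, h) = (a + h)*(h + 4) = (a + h)*(4 + h) = (4 + h)*(a + h))
Y = -5 (Y = ((-4)² + 4*(-5) + 4*(-4) - 5*(-4)) - 5 = (16 - 20 - 16 + 20) - 5 = 0 - 5 = -5)
F(R) = R² + R/4 (F(R) = (R² - 3*R/4) + R = R² + R/4)
1/F(Y) = 1/(-5*(¼ - 5)) = 1/(-5*(-19/4)) = 1/(95/4) = 4/95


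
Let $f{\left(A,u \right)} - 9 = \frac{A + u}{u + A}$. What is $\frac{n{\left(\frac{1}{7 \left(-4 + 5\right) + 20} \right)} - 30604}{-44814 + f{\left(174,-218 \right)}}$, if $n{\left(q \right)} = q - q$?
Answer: $\frac{7651}{11201} \approx 0.68306$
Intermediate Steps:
$f{\left(A,u \right)} = 10$ ($f{\left(A,u \right)} = 9 + \frac{A + u}{u + A} = 9 + \frac{A + u}{A + u} = 9 + 1 = 10$)
$n{\left(q \right)} = 0$
$\frac{n{\left(\frac{1}{7 \left(-4 + 5\right) + 20} \right)} - 30604}{-44814 + f{\left(174,-218 \right)}} = \frac{0 - 30604}{-44814 + 10} = - \frac{30604}{-44804} = \left(-30604\right) \left(- \frac{1}{44804}\right) = \frac{7651}{11201}$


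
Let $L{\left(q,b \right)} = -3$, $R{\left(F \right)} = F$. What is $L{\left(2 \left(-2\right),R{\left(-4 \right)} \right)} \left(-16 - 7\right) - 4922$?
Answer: $-4853$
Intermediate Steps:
$L{\left(2 \left(-2\right),R{\left(-4 \right)} \right)} \left(-16 - 7\right) - 4922 = - 3 \left(-16 - 7\right) - 4922 = \left(-3\right) \left(-23\right) - 4922 = 69 - 4922 = -4853$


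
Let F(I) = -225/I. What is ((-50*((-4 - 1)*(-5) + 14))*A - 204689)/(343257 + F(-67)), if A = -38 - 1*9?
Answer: -7573613/22998444 ≈ -0.32931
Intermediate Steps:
A = -47 (A = -38 - 9 = -47)
((-50*((-4 - 1)*(-5) + 14))*A - 204689)/(343257 + F(-67)) = (-50*((-4 - 1)*(-5) + 14)*(-47) - 204689)/(343257 - 225/(-67)) = (-50*(-5*(-5) + 14)*(-47) - 204689)/(343257 - 225*(-1/67)) = (-50*(25 + 14)*(-47) - 204689)/(343257 + 225/67) = (-50*39*(-47) - 204689)/(22998444/67) = (-1950*(-47) - 204689)*(67/22998444) = (91650 - 204689)*(67/22998444) = -113039*67/22998444 = -7573613/22998444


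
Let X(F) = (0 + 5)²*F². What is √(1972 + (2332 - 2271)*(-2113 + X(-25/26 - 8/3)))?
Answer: I*√650051639/78 ≈ 326.87*I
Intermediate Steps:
X(F) = 25*F² (X(F) = 5²*F² = 25*F²)
√(1972 + (2332 - 2271)*(-2113 + X(-25/26 - 8/3))) = √(1972 + (2332 - 2271)*(-2113 + 25*(-25/26 - 8/3)²)) = √(1972 + 61*(-2113 + 25*(-25*1/26 - 8*⅓)²)) = √(1972 + 61*(-2113 + 25*(-25/26 - 8/3)²)) = √(1972 + 61*(-2113 + 25*(-283/78)²)) = √(1972 + 61*(-2113 + 25*(80089/6084))) = √(1972 + 61*(-2113 + 2002225/6084)) = √(1972 + 61*(-10853267/6084)) = √(1972 - 662049287/6084) = √(-650051639/6084) = I*√650051639/78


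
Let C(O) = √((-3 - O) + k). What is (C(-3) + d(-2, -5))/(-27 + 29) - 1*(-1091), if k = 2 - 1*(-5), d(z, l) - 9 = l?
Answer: 1093 + √7/2 ≈ 1094.3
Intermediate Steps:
d(z, l) = 9 + l
k = 7 (k = 2 + 5 = 7)
C(O) = √(4 - O) (C(O) = √((-3 - O) + 7) = √(4 - O))
(C(-3) + d(-2, -5))/(-27 + 29) - 1*(-1091) = (√(4 - 1*(-3)) + (9 - 5))/(-27 + 29) - 1*(-1091) = (√(4 + 3) + 4)/2 + 1091 = (√7 + 4)/2 + 1091 = (4 + √7)/2 + 1091 = (2 + √7/2) + 1091 = 1093 + √7/2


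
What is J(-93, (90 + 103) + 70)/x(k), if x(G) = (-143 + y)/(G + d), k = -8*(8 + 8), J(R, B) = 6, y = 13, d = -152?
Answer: 168/13 ≈ 12.923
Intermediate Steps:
k = -128 (k = -8*16 = -128)
x(G) = -130/(-152 + G) (x(G) = (-143 + 13)/(G - 152) = -130/(-152 + G))
J(-93, (90 + 103) + 70)/x(k) = 6/((-130/(-152 - 128))) = 6/((-130/(-280))) = 6/((-130*(-1/280))) = 6/(13/28) = 6*(28/13) = 168/13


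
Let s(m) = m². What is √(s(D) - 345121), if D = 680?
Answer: 3*√13031 ≈ 342.46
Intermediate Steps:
√(s(D) - 345121) = √(680² - 345121) = √(462400 - 345121) = √117279 = 3*√13031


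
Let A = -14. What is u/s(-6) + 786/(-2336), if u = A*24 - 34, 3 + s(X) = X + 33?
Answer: -55199/3504 ≈ -15.753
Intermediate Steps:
s(X) = 30 + X (s(X) = -3 + (X + 33) = -3 + (33 + X) = 30 + X)
u = -370 (u = -14*24 - 34 = -336 - 34 = -370)
u/s(-6) + 786/(-2336) = -370/(30 - 6) + 786/(-2336) = -370/24 + 786*(-1/2336) = -370*1/24 - 393/1168 = -185/12 - 393/1168 = -55199/3504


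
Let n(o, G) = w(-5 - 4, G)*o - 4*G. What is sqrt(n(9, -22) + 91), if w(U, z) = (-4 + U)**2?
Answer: 10*sqrt(17) ≈ 41.231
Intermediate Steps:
n(o, G) = -4*G + 169*o (n(o, G) = (-4 + (-5 - 4))**2*o - 4*G = (-4 - 9)**2*o - 4*G = (-13)**2*o - 4*G = 169*o - 4*G = -4*G + 169*o)
sqrt(n(9, -22) + 91) = sqrt((-4*(-22) + 169*9) + 91) = sqrt((88 + 1521) + 91) = sqrt(1609 + 91) = sqrt(1700) = 10*sqrt(17)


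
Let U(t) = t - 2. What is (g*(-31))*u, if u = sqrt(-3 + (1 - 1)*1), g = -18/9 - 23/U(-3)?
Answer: -403*I*sqrt(3)/5 ≈ -139.6*I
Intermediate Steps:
U(t) = -2 + t
g = 13/5 (g = -18/9 - 23/(-2 - 3) = -18*1/9 - 23/(-5) = -2 - 23*(-1/5) = -2 + 23/5 = 13/5 ≈ 2.6000)
u = I*sqrt(3) (u = sqrt(-3 + 0*1) = sqrt(-3 + 0) = sqrt(-3) = I*sqrt(3) ≈ 1.732*I)
(g*(-31))*u = ((13/5)*(-31))*(I*sqrt(3)) = -403*I*sqrt(3)/5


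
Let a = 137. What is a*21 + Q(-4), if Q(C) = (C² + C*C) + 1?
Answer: 2910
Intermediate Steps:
Q(C) = 1 + 2*C² (Q(C) = (C² + C²) + 1 = 2*C² + 1 = 1 + 2*C²)
a*21 + Q(-4) = 137*21 + (1 + 2*(-4)²) = 2877 + (1 + 2*16) = 2877 + (1 + 32) = 2877 + 33 = 2910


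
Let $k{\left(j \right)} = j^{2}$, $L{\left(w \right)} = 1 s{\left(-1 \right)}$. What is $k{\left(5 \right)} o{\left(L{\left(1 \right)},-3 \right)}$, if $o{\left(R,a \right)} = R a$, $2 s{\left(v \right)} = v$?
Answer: $\frac{75}{2} \approx 37.5$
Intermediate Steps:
$s{\left(v \right)} = \frac{v}{2}$
$L{\left(w \right)} = - \frac{1}{2}$ ($L{\left(w \right)} = 1 \cdot \frac{1}{2} \left(-1\right) = 1 \left(- \frac{1}{2}\right) = - \frac{1}{2}$)
$k{\left(5 \right)} o{\left(L{\left(1 \right)},-3 \right)} = 5^{2} \left(\left(- \frac{1}{2}\right) \left(-3\right)\right) = 25 \cdot \frac{3}{2} = \frac{75}{2}$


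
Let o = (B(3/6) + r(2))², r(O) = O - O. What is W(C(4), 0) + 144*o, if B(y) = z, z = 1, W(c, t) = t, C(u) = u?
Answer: 144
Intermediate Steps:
r(O) = 0
B(y) = 1
o = 1 (o = (1 + 0)² = 1² = 1)
W(C(4), 0) + 144*o = 0 + 144*1 = 0 + 144 = 144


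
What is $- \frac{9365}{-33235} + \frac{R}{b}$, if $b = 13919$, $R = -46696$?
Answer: $- \frac{633225}{206057} \approx -3.0731$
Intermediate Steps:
$- \frac{9365}{-33235} + \frac{R}{b} = - \frac{9365}{-33235} - \frac{46696}{13919} = \left(-9365\right) \left(- \frac{1}{33235}\right) - \frac{104}{31} = \frac{1873}{6647} - \frac{104}{31} = - \frac{633225}{206057}$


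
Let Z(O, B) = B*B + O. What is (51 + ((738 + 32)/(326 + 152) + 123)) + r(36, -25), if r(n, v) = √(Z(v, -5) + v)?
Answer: 41971/239 + 5*I ≈ 175.61 + 5.0*I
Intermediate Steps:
Z(O, B) = O + B² (Z(O, B) = B² + O = O + B²)
r(n, v) = √(25 + 2*v) (r(n, v) = √((v + (-5)²) + v) = √((v + 25) + v) = √((25 + v) + v) = √(25 + 2*v))
(51 + ((738 + 32)/(326 + 152) + 123)) + r(36, -25) = (51 + ((738 + 32)/(326 + 152) + 123)) + √(25 + 2*(-25)) = (51 + (770/478 + 123)) + √(25 - 50) = (51 + (770*(1/478) + 123)) + √(-25) = (51 + (385/239 + 123)) + 5*I = (51 + 29782/239) + 5*I = 41971/239 + 5*I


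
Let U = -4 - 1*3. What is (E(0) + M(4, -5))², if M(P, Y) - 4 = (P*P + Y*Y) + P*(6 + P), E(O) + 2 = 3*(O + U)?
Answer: 3844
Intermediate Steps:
U = -7 (U = -4 - 3 = -7)
E(O) = -23 + 3*O (E(O) = -2 + 3*(O - 7) = -2 + 3*(-7 + O) = -2 + (-21 + 3*O) = -23 + 3*O)
M(P, Y) = 4 + P² + Y² + P*(6 + P) (M(P, Y) = 4 + ((P*P + Y*Y) + P*(6 + P)) = 4 + ((P² + Y²) + P*(6 + P)) = 4 + (P² + Y² + P*(6 + P)) = 4 + P² + Y² + P*(6 + P))
(E(0) + M(4, -5))² = ((-23 + 3*0) + (4 + (-5)² + 2*4² + 6*4))² = ((-23 + 0) + (4 + 25 + 2*16 + 24))² = (-23 + (4 + 25 + 32 + 24))² = (-23 + 85)² = 62² = 3844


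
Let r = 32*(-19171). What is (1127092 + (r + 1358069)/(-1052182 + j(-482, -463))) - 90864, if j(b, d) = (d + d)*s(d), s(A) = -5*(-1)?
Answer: 1095097440539/1056812 ≈ 1.0362e+6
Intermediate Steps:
s(A) = 5
r = -613472
j(b, d) = 10*d (j(b, d) = (d + d)*5 = (2*d)*5 = 10*d)
(1127092 + (r + 1358069)/(-1052182 + j(-482, -463))) - 90864 = (1127092 + (-613472 + 1358069)/(-1052182 + 10*(-463))) - 90864 = (1127092 + 744597/(-1052182 - 4630)) - 90864 = (1127092 + 744597/(-1056812)) - 90864 = (1127092 + 744597*(-1/1056812)) - 90864 = (1127092 - 744597/1056812) - 90864 = 1191123606107/1056812 - 90864 = 1095097440539/1056812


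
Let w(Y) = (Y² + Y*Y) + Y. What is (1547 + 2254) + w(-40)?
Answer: 6961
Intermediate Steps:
w(Y) = Y + 2*Y² (w(Y) = (Y² + Y²) + Y = 2*Y² + Y = Y + 2*Y²)
(1547 + 2254) + w(-40) = (1547 + 2254) - 40*(1 + 2*(-40)) = 3801 - 40*(1 - 80) = 3801 - 40*(-79) = 3801 + 3160 = 6961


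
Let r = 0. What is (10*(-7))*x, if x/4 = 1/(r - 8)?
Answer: 35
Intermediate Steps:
x = -½ (x = 4/(0 - 8) = 4/(-8) = 4*(-⅛) = -½ ≈ -0.50000)
(10*(-7))*x = (10*(-7))*(-½) = -70*(-½) = 35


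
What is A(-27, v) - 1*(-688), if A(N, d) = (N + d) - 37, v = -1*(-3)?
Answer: 627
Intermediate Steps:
v = 3
A(N, d) = -37 + N + d
A(-27, v) - 1*(-688) = (-37 - 27 + 3) - 1*(-688) = -61 + 688 = 627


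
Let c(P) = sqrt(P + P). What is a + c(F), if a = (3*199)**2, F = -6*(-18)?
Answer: 356409 + 6*sqrt(6) ≈ 3.5642e+5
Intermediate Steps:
F = 108
c(P) = sqrt(2)*sqrt(P) (c(P) = sqrt(2*P) = sqrt(2)*sqrt(P))
a = 356409 (a = 597**2 = 356409)
a + c(F) = 356409 + sqrt(2)*sqrt(108) = 356409 + sqrt(2)*(6*sqrt(3)) = 356409 + 6*sqrt(6)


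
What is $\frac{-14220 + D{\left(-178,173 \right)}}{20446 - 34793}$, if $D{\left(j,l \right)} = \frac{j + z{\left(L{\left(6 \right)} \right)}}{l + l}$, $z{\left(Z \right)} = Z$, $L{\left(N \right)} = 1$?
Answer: $\frac{4920297}{4964062} \approx 0.99118$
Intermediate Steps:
$D{\left(j,l \right)} = \frac{1 + j}{2 l}$ ($D{\left(j,l \right)} = \frac{j + 1}{l + l} = \frac{1 + j}{2 l}$)
$\frac{-14220 + D{\left(-178,173 \right)}}{20446 - 34793} = \frac{-14220 + \frac{1 - 178}{2 \cdot 173}}{20446 - 34793} = \frac{-14220 + \frac{1}{2} \cdot \frac{1}{173} \left(-177\right)}{20446 - 34793} = \frac{-14220 - \frac{177}{346}}{-14347} = \left(- \frac{4920297}{346}\right) \left(- \frac{1}{14347}\right) = \frac{4920297}{4964062}$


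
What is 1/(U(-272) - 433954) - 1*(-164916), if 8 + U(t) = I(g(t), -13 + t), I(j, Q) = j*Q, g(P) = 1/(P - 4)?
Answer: 6584173834552/39924409 ≈ 1.6492e+5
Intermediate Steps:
g(P) = 1/(-4 + P)
I(j, Q) = Q*j
U(t) = -8 + (-13 + t)/(-4 + t)
1/(U(-272) - 433954) - 1*(-164916) = 1/((19 - 7*(-272))/(-4 - 272) - 433954) - 1*(-164916) = 1/((19 + 1904)/(-276) - 433954) + 164916 = 1/(-1/276*1923 - 433954) + 164916 = 1/(-641/92 - 433954) + 164916 = 1/(-39924409/92) + 164916 = -92/39924409 + 164916 = 6584173834552/39924409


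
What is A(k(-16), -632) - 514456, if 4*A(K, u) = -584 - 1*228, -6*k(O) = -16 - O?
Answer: -514659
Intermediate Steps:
k(O) = 8/3 + O/6 (k(O) = -(-16 - O)/6 = 8/3 + O/6)
A(K, u) = -203 (A(K, u) = (-584 - 1*228)/4 = (-584 - 228)/4 = (¼)*(-812) = -203)
A(k(-16), -632) - 514456 = -203 - 514456 = -514659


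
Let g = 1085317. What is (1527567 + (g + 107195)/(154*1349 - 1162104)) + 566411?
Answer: 999201731806/477179 ≈ 2.0940e+6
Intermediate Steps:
(1527567 + (g + 107195)/(154*1349 - 1162104)) + 566411 = (1527567 + (1085317 + 107195)/(154*1349 - 1162104)) + 566411 = (1527567 + 1192512/(207746 - 1162104)) + 566411 = (1527567 + 1192512/(-954358)) + 566411 = (1527567 + 1192512*(-1/954358)) + 566411 = (1527567 - 596256/477179) + 566411 = 728922297237/477179 + 566411 = 999201731806/477179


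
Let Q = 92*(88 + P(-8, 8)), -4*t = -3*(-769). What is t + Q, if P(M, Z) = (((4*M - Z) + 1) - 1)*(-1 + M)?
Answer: 162557/4 ≈ 40639.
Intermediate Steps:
t = -2307/4 (t = -(-3)*(-769)/4 = -¼*2307 = -2307/4 ≈ -576.75)
P(M, Z) = (-1 + M)*(-Z + 4*M) (P(M, Z) = (((-Z + 4*M) + 1) - 1)*(-1 + M) = ((1 - Z + 4*M) - 1)*(-1 + M) = (-Z + 4*M)*(-1 + M) = (-1 + M)*(-Z + 4*M))
Q = 41216 (Q = 92*(88 + (8 - 4*(-8) + 4*(-8)² - 1*(-8)*8)) = 92*(88 + (8 + 32 + 4*64 + 64)) = 92*(88 + (8 + 32 + 256 + 64)) = 92*(88 + 360) = 92*448 = 41216)
t + Q = -2307/4 + 41216 = 162557/4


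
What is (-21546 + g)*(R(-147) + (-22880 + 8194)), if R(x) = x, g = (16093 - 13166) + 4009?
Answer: 216710130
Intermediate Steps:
g = 6936 (g = 2927 + 4009 = 6936)
(-21546 + g)*(R(-147) + (-22880 + 8194)) = (-21546 + 6936)*(-147 + (-22880 + 8194)) = -14610*(-147 - 14686) = -14610*(-14833) = 216710130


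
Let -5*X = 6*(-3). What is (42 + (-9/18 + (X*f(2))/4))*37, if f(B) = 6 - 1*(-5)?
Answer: 9509/5 ≈ 1901.8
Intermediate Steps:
X = 18/5 (X = -6*(-3)/5 = -⅕*(-18) = 18/5 ≈ 3.6000)
f(B) = 11 (f(B) = 6 + 5 = 11)
(42 + (-9/18 + (X*f(2))/4))*37 = (42 + (-9/18 + ((18/5)*11)/4))*37 = (42 + (-9*1/18 + (198/5)*(¼)))*37 = (42 + (-½ + 99/10))*37 = (42 + 47/5)*37 = (257/5)*37 = 9509/5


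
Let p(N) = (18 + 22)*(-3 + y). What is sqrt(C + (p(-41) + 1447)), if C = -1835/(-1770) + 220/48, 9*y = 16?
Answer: 5*sqrt(7036399)/354 ≈ 37.466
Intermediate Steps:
y = 16/9 (y = (1/9)*16 = 16/9 ≈ 1.7778)
C = 3979/708 (C = -1835*(-1/1770) + 220*(1/48) = 367/354 + 55/12 = 3979/708 ≈ 5.6201)
p(N) = -440/9 (p(N) = (18 + 22)*(-3 + 16/9) = 40*(-11/9) = -440/9)
sqrt(C + (p(-41) + 1447)) = sqrt(3979/708 + (-440/9 + 1447)) = sqrt(3979/708 + 12583/9) = sqrt(2981525/2124) = 5*sqrt(7036399)/354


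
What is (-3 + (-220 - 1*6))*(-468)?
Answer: 107172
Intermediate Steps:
(-3 + (-220 - 1*6))*(-468) = (-3 + (-220 - 6))*(-468) = (-3 - 226)*(-468) = -229*(-468) = 107172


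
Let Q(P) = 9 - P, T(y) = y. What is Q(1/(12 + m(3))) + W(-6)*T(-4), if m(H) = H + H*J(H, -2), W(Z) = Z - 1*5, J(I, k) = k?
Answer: 476/9 ≈ 52.889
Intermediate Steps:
W(Z) = -5 + Z (W(Z) = Z - 5 = -5 + Z)
m(H) = -H (m(H) = H + H*(-2) = H - 2*H = -H)
Q(1/(12 + m(3))) + W(-6)*T(-4) = (9 - 1/(12 - 1*3)) + (-5 - 6)*(-4) = (9 - 1/(12 - 3)) - 11*(-4) = (9 - 1/9) + 44 = (9 - 1*⅑) + 44 = (9 - ⅑) + 44 = 80/9 + 44 = 476/9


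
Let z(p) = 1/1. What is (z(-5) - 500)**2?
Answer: 249001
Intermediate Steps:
z(p) = 1
(z(-5) - 500)**2 = (1 - 500)**2 = (-499)**2 = 249001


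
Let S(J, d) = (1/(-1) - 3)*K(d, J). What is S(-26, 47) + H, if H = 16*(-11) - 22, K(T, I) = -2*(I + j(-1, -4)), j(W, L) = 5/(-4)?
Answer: -416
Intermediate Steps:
j(W, L) = -5/4 (j(W, L) = 5*(-¼) = -5/4)
K(T, I) = 5/2 - 2*I (K(T, I) = -2*(I - 5/4) = -2*(-5/4 + I) = 5/2 - 2*I)
H = -198 (H = -176 - 22 = -198)
S(J, d) = -10 + 8*J (S(J, d) = (1/(-1) - 3)*(5/2 - 2*J) = (-1 - 3)*(5/2 - 2*J) = -4*(5/2 - 2*J) = -10 + 8*J)
S(-26, 47) + H = (-10 + 8*(-26)) - 198 = (-10 - 208) - 198 = -218 - 198 = -416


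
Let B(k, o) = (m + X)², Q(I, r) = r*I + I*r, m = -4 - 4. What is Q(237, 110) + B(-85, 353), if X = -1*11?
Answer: 52501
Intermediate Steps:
m = -8
X = -11
Q(I, r) = 2*I*r (Q(I, r) = I*r + I*r = 2*I*r)
B(k, o) = 361 (B(k, o) = (-8 - 11)² = (-19)² = 361)
Q(237, 110) + B(-85, 353) = 2*237*110 + 361 = 52140 + 361 = 52501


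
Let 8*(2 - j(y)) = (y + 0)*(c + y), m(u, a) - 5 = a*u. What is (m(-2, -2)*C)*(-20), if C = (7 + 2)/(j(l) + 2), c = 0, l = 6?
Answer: 3240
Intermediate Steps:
m(u, a) = 5 + a*u
j(y) = 2 - y²/8 (j(y) = 2 - (y + 0)*(0 + y)/8 = 2 - y*y/8 = 2 - y²/8)
C = -18 (C = (7 + 2)/((2 - ⅛*6²) + 2) = 9/((2 - ⅛*36) + 2) = 9/((2 - 9/2) + 2) = 9/(-5/2 + 2) = 9/(-½) = 9*(-2) = -18)
(m(-2, -2)*C)*(-20) = ((5 - 2*(-2))*(-18))*(-20) = ((5 + 4)*(-18))*(-20) = (9*(-18))*(-20) = -162*(-20) = 3240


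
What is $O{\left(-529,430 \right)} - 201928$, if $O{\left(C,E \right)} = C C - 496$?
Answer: $77417$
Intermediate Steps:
$O{\left(C,E \right)} = -496 + C^{2}$ ($O{\left(C,E \right)} = C^{2} - 496 = -496 + C^{2}$)
$O{\left(-529,430 \right)} - 201928 = \left(-496 + \left(-529\right)^{2}\right) - 201928 = \left(-496 + 279841\right) - 201928 = 279345 - 201928 = 77417$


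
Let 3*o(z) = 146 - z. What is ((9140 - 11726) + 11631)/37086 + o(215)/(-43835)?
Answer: 132446851/541888270 ≈ 0.24442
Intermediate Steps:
o(z) = 146/3 - z/3 (o(z) = (146 - z)/3 = 146/3 - z/3)
((9140 - 11726) + 11631)/37086 + o(215)/(-43835) = ((9140 - 11726) + 11631)/37086 + (146/3 - ⅓*215)/(-43835) = (-2586 + 11631)*(1/37086) + (146/3 - 215/3)*(-1/43835) = 9045*(1/37086) - 23*(-1/43835) = 3015/12362 + 23/43835 = 132446851/541888270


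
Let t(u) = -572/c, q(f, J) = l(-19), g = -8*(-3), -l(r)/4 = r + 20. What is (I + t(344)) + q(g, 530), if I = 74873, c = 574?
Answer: 21487117/287 ≈ 74868.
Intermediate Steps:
l(r) = -80 - 4*r (l(r) = -4*(r + 20) = -4*(20 + r) = -80 - 4*r)
g = 24
q(f, J) = -4 (q(f, J) = -80 - 4*(-19) = -80 + 76 = -4)
t(u) = -286/287 (t(u) = -572/574 = -572*1/574 = -286/287)
(I + t(344)) + q(g, 530) = (74873 - 286/287) - 4 = 21488265/287 - 4 = 21487117/287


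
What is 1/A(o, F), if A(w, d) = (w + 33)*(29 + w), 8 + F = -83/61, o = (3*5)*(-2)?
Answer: -1/3 ≈ -0.33333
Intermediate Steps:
o = -30 (o = 15*(-2) = -30)
F = -571/61 (F = -8 - 83/61 = -571/61 ≈ -9.3607)
A(w, d) = (29 + w)*(33 + w) (A(w, d) = (33 + w)*(29 + w) = (29 + w)*(33 + w))
1/A(o, F) = 1/(957 + (-30)**2 + 62*(-30)) = 1/(957 + 900 - 1860) = 1/(-3) = -1/3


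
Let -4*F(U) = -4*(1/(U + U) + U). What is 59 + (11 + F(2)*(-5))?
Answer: 235/4 ≈ 58.750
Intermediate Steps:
F(U) = U + 1/(2*U) (F(U) = -(-1)*(1/(U + U) + U) = -(-1)*(1/(2*U) + U) = -(-1)*(U + 1/(2*U)) = -(-4*U - 2/U)/4 = U + 1/(2*U))
59 + (11 + F(2)*(-5)) = 59 + (11 + (2 + (½)/2)*(-5)) = 59 + (11 + (2 + (½)*(½))*(-5)) = 59 + (11 + (2 + ¼)*(-5)) = 59 + (11 + (9/4)*(-5)) = 59 + (11 - 45/4) = 59 - ¼ = 235/4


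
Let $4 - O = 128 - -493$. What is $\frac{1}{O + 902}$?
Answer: $\frac{1}{285} \approx 0.0035088$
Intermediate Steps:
$O = -617$ ($O = 4 - \left(128 - -493\right) = 4 - \left(128 + 493\right) = 4 - 621 = -617$)
$\frac{1}{O + 902} = \frac{1}{-617 + 902} = \frac{1}{285}$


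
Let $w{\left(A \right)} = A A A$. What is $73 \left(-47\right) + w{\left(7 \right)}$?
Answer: $-3088$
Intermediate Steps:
$w{\left(A \right)} = A^{3}$ ($w{\left(A \right)} = A^{2} A = A^{3}$)
$73 \left(-47\right) + w{\left(7 \right)} = 73 \left(-47\right) + 7^{3} = -3431 + 343 = -3088$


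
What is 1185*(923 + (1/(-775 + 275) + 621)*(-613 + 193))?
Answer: -1539884748/5 ≈ -3.0798e+8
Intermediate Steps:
1185*(923 + (1/(-775 + 275) + 621)*(-613 + 193)) = 1185*(923 + (1/(-500) + 621)*(-420)) = 1185*(923 + (-1/500 + 621)*(-420)) = 1185*(923 + (310499/500)*(-420)) = 1185*(923 - 6520479/25) = 1185*(-6497404/25) = -1539884748/5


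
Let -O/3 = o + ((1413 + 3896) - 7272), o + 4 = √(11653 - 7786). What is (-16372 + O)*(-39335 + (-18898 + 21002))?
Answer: 389845801 + 111693*√3867 ≈ 3.9679e+8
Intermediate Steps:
o = -4 + √3867 (o = -4 + √(11653 - 7786) = -4 + √3867 ≈ 58.185)
O = 5901 - 3*√3867 (O = -3*((-4 + √3867) + ((1413 + 3896) - 7272)) = -3*((-4 + √3867) + (5309 - 7272)) = -3*((-4 + √3867) - 1963) = -3*(-1967 + √3867) = 5901 - 3*√3867 ≈ 5714.4)
(-16372 + O)*(-39335 + (-18898 + 21002)) = (-16372 + (5901 - 3*√3867))*(-39335 + (-18898 + 21002)) = (-10471 - 3*√3867)*(-39335 + 2104) = (-10471 - 3*√3867)*(-37231) = 389845801 + 111693*√3867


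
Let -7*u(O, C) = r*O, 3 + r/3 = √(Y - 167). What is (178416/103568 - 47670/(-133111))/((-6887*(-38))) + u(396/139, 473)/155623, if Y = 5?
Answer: 1075138679516183661/34144429135333794399122 - 10692*I*√2/151421179 ≈ 3.1488e-5 - 9.9859e-5*I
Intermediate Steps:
r = -9 + 27*I*√2 (r = -9 + 3*√(5 - 167) = -9 + 3*√(-162) = -9 + 3*(9*I*√2) = -9 + 27*I*√2 ≈ -9.0 + 38.184*I)
u(O, C) = -O*(-9 + 27*I*√2)/7 (u(O, C) = -(-9 + 27*I*√2)*O/7 = -O*(-9 + 27*I*√2)/7)
(178416/103568 - 47670/(-133111))/((-6887*(-38))) + u(396/139, 473)/155623 = (178416/103568 - 47670/(-133111))/((-6887*(-38))) + (9*(396/139)*(1 - 3*I*√2)/7)/155623 = (178416*(1/103568) - 47670*(-1/133111))/261706 + (9*(396*(1/139))*(1 - 3*I*√2)/7)*(1/155623) = (11151/6473 + 47670/133111)*(1/261706) + ((9/7)*(396/139)*(1 - 3*I*√2))*(1/155623) = (1792888671/861627503)*(1/261706) + (3564/973 - 10692*I*√2/973)*(1/155623) = 1792888671/225493087300118 + (3564/151421179 - 10692*I*√2/151421179) = 1075138679516183661/34144429135333794399122 - 10692*I*√2/151421179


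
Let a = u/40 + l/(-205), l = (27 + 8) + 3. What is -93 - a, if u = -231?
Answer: -28549/328 ≈ -87.040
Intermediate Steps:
l = 38 (l = 35 + 3 = 38)
a = -1955/328 (a = -231/40 + 38/(-205) = -231*1/40 + 38*(-1/205) = -231/40 - 38/205 = -1955/328 ≈ -5.9604)
-93 - a = -93 - 1*(-1955/328) = -93 + 1955/328 = -28549/328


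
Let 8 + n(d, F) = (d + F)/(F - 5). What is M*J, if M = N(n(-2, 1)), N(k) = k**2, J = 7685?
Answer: 7385285/16 ≈ 4.6158e+5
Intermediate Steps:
n(d, F) = -8 + (F + d)/(-5 + F) (n(d, F) = -8 + (d + F)/(F - 5) = -8 + (F + d)/(-5 + F))
M = 961/16 (M = ((40 - 2 - 7*1)/(-5 + 1))**2 = ((40 - 2 - 7)/(-4))**2 = (-1/4*31)**2 = (-31/4)**2 = 961/16 ≈ 60.063)
M*J = (961/16)*7685 = 7385285/16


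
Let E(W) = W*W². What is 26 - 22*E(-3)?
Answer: 620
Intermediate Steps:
E(W) = W³
26 - 22*E(-3) = 26 - 22*(-3)³ = 26 - 22*(-27) = 26 + 594 = 620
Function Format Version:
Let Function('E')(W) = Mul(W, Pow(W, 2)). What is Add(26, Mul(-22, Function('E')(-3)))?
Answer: 620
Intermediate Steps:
Function('E')(W) = Pow(W, 3)
Add(26, Mul(-22, Function('E')(-3))) = Add(26, Mul(-22, Pow(-3, 3))) = Add(26, Mul(-22, -27)) = Add(26, 594) = 620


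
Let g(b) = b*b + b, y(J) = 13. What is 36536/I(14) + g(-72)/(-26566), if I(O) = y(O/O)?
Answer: 485274460/172679 ≈ 2810.3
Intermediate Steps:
g(b) = b + b² (g(b) = b² + b = b + b²)
I(O) = 13
36536/I(14) + g(-72)/(-26566) = 36536/13 - 72*(1 - 72)/(-26566) = 36536*(1/13) - 72*(-71)*(-1/26566) = 36536/13 + 5112*(-1/26566) = 36536/13 - 2556/13283 = 485274460/172679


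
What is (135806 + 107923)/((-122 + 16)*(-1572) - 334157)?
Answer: -243729/167525 ≈ -1.4549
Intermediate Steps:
(135806 + 107923)/((-122 + 16)*(-1572) - 334157) = 243729/(-106*(-1572) - 334157) = 243729/(166632 - 334157) = 243729/(-167525) = 243729*(-1/167525) = -243729/167525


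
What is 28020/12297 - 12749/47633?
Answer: 20664951/10276193 ≈ 2.0110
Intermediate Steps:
28020/12297 - 12749/47633 = 28020*(1/12297) - 12749*1/47633 = 9340/4099 - 671/2507 = 20664951/10276193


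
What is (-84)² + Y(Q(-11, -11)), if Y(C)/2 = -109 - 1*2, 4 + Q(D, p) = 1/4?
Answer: 6834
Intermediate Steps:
Q(D, p) = -15/4 (Q(D, p) = -4 + 1/4 = -4 + ¼ = -15/4)
Y(C) = -222 (Y(C) = 2*(-109 - 1*2) = 2*(-109 - 2) = 2*(-111) = -222)
(-84)² + Y(Q(-11, -11)) = (-84)² - 222 = 7056 - 222 = 6834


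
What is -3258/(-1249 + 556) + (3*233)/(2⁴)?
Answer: 59615/1232 ≈ 48.389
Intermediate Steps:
-3258/(-1249 + 556) + (3*233)/(2⁴) = -3258/(-693) + 699/16 = -3258*(-1/693) + 699*(1/16) = 362/77 + 699/16 = 59615/1232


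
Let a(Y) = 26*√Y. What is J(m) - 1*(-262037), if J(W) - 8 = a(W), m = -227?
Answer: 262045 + 26*I*√227 ≈ 2.6205e+5 + 391.73*I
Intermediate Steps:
J(W) = 8 + 26*√W
J(m) - 1*(-262037) = (8 + 26*√(-227)) - 1*(-262037) = (8 + 26*(I*√227)) + 262037 = (8 + 26*I*√227) + 262037 = 262045 + 26*I*√227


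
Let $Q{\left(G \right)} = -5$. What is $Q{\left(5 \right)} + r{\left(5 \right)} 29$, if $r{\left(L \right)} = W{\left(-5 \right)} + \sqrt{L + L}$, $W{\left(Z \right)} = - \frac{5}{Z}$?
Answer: $24 + 29 \sqrt{10} \approx 115.71$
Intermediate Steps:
$r{\left(L \right)} = 1 + \sqrt{2} \sqrt{L}$ ($r{\left(L \right)} = - \frac{5}{-5} + \sqrt{L + L} = \left(-5\right) \left(- \frac{1}{5}\right) + \sqrt{2 L} = 1 + \sqrt{2} \sqrt{L}$)
$Q{\left(5 \right)} + r{\left(5 \right)} 29 = -5 + \left(1 + \sqrt{2} \sqrt{5}\right) 29 = -5 + \left(1 + \sqrt{10}\right) 29 = -5 + \left(29 + 29 \sqrt{10}\right) = 24 + 29 \sqrt{10}$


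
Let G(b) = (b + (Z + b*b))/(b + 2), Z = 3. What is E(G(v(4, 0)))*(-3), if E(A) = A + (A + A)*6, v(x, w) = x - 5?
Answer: -117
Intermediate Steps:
v(x, w) = -5 + x
G(b) = (3 + b + b²)/(2 + b) (G(b) = (b + (3 + b*b))/(b + 2) = (b + (3 + b²))/(2 + b) = (3 + b + b²)/(2 + b))
E(A) = 13*A (E(A) = A + (2*A)*6 = A + 12*A = 13*A)
E(G(v(4, 0)))*(-3) = (13*((3 + (-5 + 4) + (-5 + 4)²)/(2 + (-5 + 4))))*(-3) = (13*((3 - 1 + (-1)²)/(2 - 1)))*(-3) = (13*((3 - 1 + 1)/1))*(-3) = (13*(1*3))*(-3) = (13*3)*(-3) = 39*(-3) = -117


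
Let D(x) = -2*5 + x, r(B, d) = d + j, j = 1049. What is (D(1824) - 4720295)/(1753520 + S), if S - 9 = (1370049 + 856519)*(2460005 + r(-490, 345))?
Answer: -1572827/1826824667387 ≈ -8.6096e-7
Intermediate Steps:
r(B, d) = 1049 + d (r(B, d) = d + 1049 = 1049 + d)
D(x) = -10 + x
S = 5480472248641 (S = 9 + (1370049 + 856519)*(2460005 + (1049 + 345)) = 9 + 2226568*(2460005 + 1394) = 9 + 2226568*2461399 = 9 + 5480472248632 = 5480472248641)
(D(1824) - 4720295)/(1753520 + S) = ((-10 + 1824) - 4720295)/(1753520 + 5480472248641) = (1814 - 4720295)/5480474002161 = -4718481*1/5480474002161 = -1572827/1826824667387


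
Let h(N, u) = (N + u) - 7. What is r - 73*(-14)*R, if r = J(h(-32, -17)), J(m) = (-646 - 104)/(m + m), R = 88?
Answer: 5036791/56 ≈ 89943.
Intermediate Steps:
h(N, u) = -7 + N + u
J(m) = -375/m (J(m) = -750*1/(2*m) = -375/m)
r = 375/56 (r = -375/(-7 - 32 - 17) = -375/(-56) = -375*(-1/56) = 375/56 ≈ 6.6964)
r - 73*(-14)*R = 375/56 - 73*(-14)*88 = 375/56 - (-1022)*88 = 375/56 - 1*(-89936) = 375/56 + 89936 = 5036791/56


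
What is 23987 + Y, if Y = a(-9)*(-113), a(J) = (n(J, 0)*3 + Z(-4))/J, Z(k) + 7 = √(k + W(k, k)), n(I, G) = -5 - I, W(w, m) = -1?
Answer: 216448/9 + 113*I*√5/9 ≈ 24050.0 + 28.075*I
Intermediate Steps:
Z(k) = -7 + √(-1 + k) (Z(k) = -7 + √(k - 1) = -7 + √(-1 + k))
a(J) = (-22 - 3*J + I*√5)/J (a(J) = ((-5 - J)*3 + (-7 + √(-1 - 4)))/J = ((-15 - 3*J) + (-7 + √(-5)))/J = ((-15 - 3*J) + (-7 + I*√5))/J = (-22 - 3*J + I*√5)/J)
Y = 565/9 + 113*I*√5/9 (Y = ((-22 - 3*(-9) + I*√5)/(-9))*(-113) = -(-22 + 27 + I*√5)/9*(-113) = -(5 + I*√5)/9*(-113) = (-5/9 - I*√5/9)*(-113) = 565/9 + 113*I*√5/9 ≈ 62.778 + 28.075*I)
23987 + Y = 23987 + (565/9 + 113*I*√5/9) = 216448/9 + 113*I*√5/9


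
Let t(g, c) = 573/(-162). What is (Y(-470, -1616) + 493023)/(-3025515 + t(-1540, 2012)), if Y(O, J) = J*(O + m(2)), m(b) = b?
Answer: -67462794/163378001 ≈ -0.41292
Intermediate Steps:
t(g, c) = -191/54 (t(g, c) = 573*(-1/162) = -191/54)
Y(O, J) = J*(2 + O) (Y(O, J) = J*(O + 2) = J*(2 + O))
(Y(-470, -1616) + 493023)/(-3025515 + t(-1540, 2012)) = (-1616*(2 - 470) + 493023)/(-3025515 - 191/54) = (-1616*(-468) + 493023)/(-163378001/54) = (756288 + 493023)*(-54/163378001) = 1249311*(-54/163378001) = -67462794/163378001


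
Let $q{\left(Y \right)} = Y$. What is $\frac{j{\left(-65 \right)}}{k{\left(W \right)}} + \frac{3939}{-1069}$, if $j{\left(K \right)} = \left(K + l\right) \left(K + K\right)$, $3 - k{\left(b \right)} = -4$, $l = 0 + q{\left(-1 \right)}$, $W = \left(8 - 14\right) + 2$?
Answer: $\frac{9144447}{7483} \approx 1222.0$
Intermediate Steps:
$W = -4$ ($W = -6 + 2 = -4$)
$l = -1$ ($l = 0 - 1 = -1$)
$k{\left(b \right)} = 7$ ($k{\left(b \right)} = 3 - -4 = 3 + 4 = 7$)
$j{\left(K \right)} = 2 K \left(-1 + K\right)$ ($j{\left(K \right)} = \left(K - 1\right) \left(K + K\right) = \left(-1 + K\right) 2 K = 2 K \left(-1 + K\right)$)
$\frac{j{\left(-65 \right)}}{k{\left(W \right)}} + \frac{3939}{-1069} = \frac{2 \left(-65\right) \left(-1 - 65\right)}{7} + \frac{3939}{-1069} = 2 \left(-65\right) \left(-66\right) \frac{1}{7} + 3939 \left(- \frac{1}{1069}\right) = 8580 \cdot \frac{1}{7} - \frac{3939}{1069} = \frac{8580}{7} - \frac{3939}{1069} = \frac{9144447}{7483}$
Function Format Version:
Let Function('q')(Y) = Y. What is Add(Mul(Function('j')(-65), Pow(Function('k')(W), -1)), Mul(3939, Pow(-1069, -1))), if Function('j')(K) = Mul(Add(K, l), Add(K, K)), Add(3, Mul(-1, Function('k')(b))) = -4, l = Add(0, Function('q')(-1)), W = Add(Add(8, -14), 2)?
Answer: Rational(9144447, 7483) ≈ 1222.0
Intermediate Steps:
W = -4 (W = Add(-6, 2) = -4)
l = -1 (l = Add(0, -1) = -1)
Function('k')(b) = 7 (Function('k')(b) = Add(3, Mul(-1, -4)) = Add(3, 4) = 7)
Function('j')(K) = Mul(2, K, Add(-1, K)) (Function('j')(K) = Mul(Add(K, -1), Add(K, K)) = Mul(Add(-1, K), Mul(2, K)) = Mul(2, K, Add(-1, K)))
Add(Mul(Function('j')(-65), Pow(Function('k')(W), -1)), Mul(3939, Pow(-1069, -1))) = Add(Mul(Mul(2, -65, Add(-1, -65)), Pow(7, -1)), Mul(3939, Pow(-1069, -1))) = Add(Mul(Mul(2, -65, -66), Rational(1, 7)), Mul(3939, Rational(-1, 1069))) = Add(Mul(8580, Rational(1, 7)), Rational(-3939, 1069)) = Add(Rational(8580, 7), Rational(-3939, 1069)) = Rational(9144447, 7483)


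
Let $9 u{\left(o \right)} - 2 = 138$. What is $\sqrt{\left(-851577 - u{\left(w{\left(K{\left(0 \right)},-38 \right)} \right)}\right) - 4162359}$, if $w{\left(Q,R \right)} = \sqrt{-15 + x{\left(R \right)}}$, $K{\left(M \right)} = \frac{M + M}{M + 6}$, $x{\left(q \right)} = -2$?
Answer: $\frac{194 i \sqrt{1199}}{3} \approx 2239.2 i$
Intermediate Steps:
$K{\left(M \right)} = \frac{2 M}{6 + M}$
$w{\left(Q,R \right)} = i \sqrt{17}$ ($w{\left(Q,R \right)} = \sqrt{-15 - 2} = \sqrt{-17} = i \sqrt{17}$)
$u{\left(o \right)} = \frac{140}{9}$ ($u{\left(o \right)} = \frac{2}{9} + \frac{1}{9} \cdot 138 = \frac{2}{9} + \frac{46}{3} = \frac{140}{9}$)
$\sqrt{\left(-851577 - u{\left(w{\left(K{\left(0 \right)},-38 \right)} \right)}\right) - 4162359} = \sqrt{\left(-851577 - \frac{140}{9}\right) - 4162359} = \sqrt{- \frac{7664333}{9} - 4162359} = \sqrt{- \frac{45125564}{9}} = \frac{194 i \sqrt{1199}}{3}$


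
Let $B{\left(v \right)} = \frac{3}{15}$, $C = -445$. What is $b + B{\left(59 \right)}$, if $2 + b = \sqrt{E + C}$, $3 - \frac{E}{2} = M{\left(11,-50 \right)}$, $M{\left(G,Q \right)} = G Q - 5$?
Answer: $- \frac{9}{5} + \sqrt{671} \approx 24.104$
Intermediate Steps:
$M{\left(G,Q \right)} = -5 + G Q$
$E = 1116$ ($E = 6 - 2 \left(-5 + 11 \left(-50\right)\right) = 6 - 2 \left(-5 - 550\right) = 6 - -1110 = 6 + 1110 = 1116$)
$B{\left(v \right)} = \frac{1}{5}$ ($B{\left(v \right)} = 3 \cdot \frac{1}{15} = \frac{1}{5}$)
$b = -2 + \sqrt{671}$ ($b = -2 + \sqrt{1116 - 445} = -2 + \sqrt{671} \approx 23.904$)
$b + B{\left(59 \right)} = \left(-2 + \sqrt{671}\right) + \frac{1}{5} = - \frac{9}{5} + \sqrt{671}$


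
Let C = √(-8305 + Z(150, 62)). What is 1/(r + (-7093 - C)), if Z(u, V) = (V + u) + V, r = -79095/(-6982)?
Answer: -345219620842/2445123476971405 + 48748324*I*√8031/2445123476971405 ≈ -0.00014119 + 1.7867e-6*I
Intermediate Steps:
r = 79095/6982 (r = -79095*(-1/6982) = 79095/6982 ≈ 11.328)
Z(u, V) = u + 2*V
C = I*√8031 (C = √(-8305 + (150 + 2*62)) = √(-8305 + (150 + 124)) = √(-8305 + 274) = √(-8031) = I*√8031 ≈ 89.616*I)
1/(r + (-7093 - C)) = 1/(79095/6982 + (-7093 - I*√8031)) = 1/(-49444231/6982 - I*√8031)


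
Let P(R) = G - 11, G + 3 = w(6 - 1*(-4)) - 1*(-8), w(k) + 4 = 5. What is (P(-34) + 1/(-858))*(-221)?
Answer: 72947/66 ≈ 1105.3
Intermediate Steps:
w(k) = 1 (w(k) = -4 + 5 = 1)
G = 6 (G = -3 + (1 - 1*(-8)) = -3 + (1 + 8) = -3 + 9 = 6)
P(R) = -5 (P(R) = 6 - 11 = -5)
(P(-34) + 1/(-858))*(-221) = (-5 + 1/(-858))*(-221) = (-5 - 1/858)*(-221) = -4291/858*(-221) = 72947/66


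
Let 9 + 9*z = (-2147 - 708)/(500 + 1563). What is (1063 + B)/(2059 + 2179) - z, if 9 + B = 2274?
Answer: 5868362/3026421 ≈ 1.9390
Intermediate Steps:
B = 2265 (B = -9 + 2274 = 2265)
z = -21422/18567 (z = -1 + ((-2147 - 708)/(500 + 1563))/9 = -1 + (-2855/2063)/9 = -1 + (-2855*1/2063)/9 = -1 + (1/9)*(-2855/2063) = -1 - 2855/18567 = -21422/18567 ≈ -1.1538)
(1063 + B)/(2059 + 2179) - z = (1063 + 2265)/(2059 + 2179) - 1*(-21422/18567) = 3328/4238 + 21422/18567 = 3328*(1/4238) + 21422/18567 = 128/163 + 21422/18567 = 5868362/3026421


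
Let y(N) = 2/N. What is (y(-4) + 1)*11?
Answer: 11/2 ≈ 5.5000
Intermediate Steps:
(y(-4) + 1)*11 = (2/(-4) + 1)*11 = (2*(-¼) + 1)*11 = (-½ + 1)*11 = (½)*11 = 11/2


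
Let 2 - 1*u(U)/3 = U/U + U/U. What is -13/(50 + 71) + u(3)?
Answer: -13/121 ≈ -0.10744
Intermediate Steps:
u(U) = 0 (u(U) = 6 - 3*(U/U + U/U) = 6 - 3*(1 + 1) = 6 - 3*2 = 6 - 6 = 0)
-13/(50 + 71) + u(3) = -13/(50 + 71) + 0 = -13/121 + 0 = -13/121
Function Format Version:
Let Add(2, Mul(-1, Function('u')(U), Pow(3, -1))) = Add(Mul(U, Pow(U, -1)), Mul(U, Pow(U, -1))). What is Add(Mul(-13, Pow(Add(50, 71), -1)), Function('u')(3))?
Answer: Rational(-13, 121) ≈ -0.10744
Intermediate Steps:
Function('u')(U) = 0 (Function('u')(U) = Add(6, Mul(-3, Add(Mul(U, Pow(U, -1)), Mul(U, Pow(U, -1))))) = Add(6, Mul(-3, Add(1, 1))) = Add(6, Mul(-3, 2)) = Add(6, -6) = 0)
Add(Mul(-13, Pow(Add(50, 71), -1)), Function('u')(3)) = Add(Mul(-13, Pow(Add(50, 71), -1)), 0) = Add(Mul(-13, Pow(121, -1)), 0) = Add(Mul(-13, Rational(1, 121)), 0) = Add(Rational(-13, 121), 0) = Rational(-13, 121)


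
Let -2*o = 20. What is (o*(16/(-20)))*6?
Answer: 48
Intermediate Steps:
o = -10 (o = -½*20 = -10)
(o*(16/(-20)))*6 = -160/(-20)*6 = -160*(-1)/20*6 = -10*(-⅘)*6 = 8*6 = 48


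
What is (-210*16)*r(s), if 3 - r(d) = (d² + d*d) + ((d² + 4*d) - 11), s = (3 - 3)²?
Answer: -47040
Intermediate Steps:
s = 0 (s = 0² = 0)
r(d) = 14 - 4*d - 3*d² (r(d) = 3 - ((d² + d*d) + ((d² + 4*d) - 11)) = 3 - ((d² + d²) + (-11 + d² + 4*d)) = 3 - (2*d² + (-11 + d² + 4*d)) = 3 - (-11 + 3*d² + 4*d) = 3 + (11 - 4*d - 3*d²) = 14 - 4*d - 3*d²)
(-210*16)*r(s) = (-210*16)*(14 - 4*0 - 3*0²) = -3360*(14 + 0 - 3*0) = -3360*(14 + 0 + 0) = -3360*14 = -47040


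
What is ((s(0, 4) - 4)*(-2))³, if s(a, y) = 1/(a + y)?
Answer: 3375/8 ≈ 421.88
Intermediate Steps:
((s(0, 4) - 4)*(-2))³ = ((1/(0 + 4) - 4)*(-2))³ = ((1/4 - 4)*(-2))³ = ((¼ - 4)*(-2))³ = (-15/4*(-2))³ = (15/2)³ = 3375/8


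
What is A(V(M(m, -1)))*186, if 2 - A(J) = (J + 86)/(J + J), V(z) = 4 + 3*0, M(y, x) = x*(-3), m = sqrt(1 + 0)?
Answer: -3441/2 ≈ -1720.5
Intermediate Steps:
m = 1 (m = sqrt(1) = 1)
M(y, x) = -3*x
V(z) = 4 (V(z) = 4 + 0 = 4)
A(J) = 2 - (86 + J)/(2*J) (A(J) = 2 - (J + 86)/(J + J) = 2 - (86 + J)/(2*J))
A(V(M(m, -1)))*186 = (3/2 - 43/4)*186 = -37/4*186 = -3441/2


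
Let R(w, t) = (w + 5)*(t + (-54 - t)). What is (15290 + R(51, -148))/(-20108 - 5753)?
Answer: -12266/25861 ≈ -0.47431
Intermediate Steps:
R(w, t) = -270 - 54*w (R(w, t) = (5 + w)*(-54) = -270 - 54*w)
(15290 + R(51, -148))/(-20108 - 5753) = (15290 + (-270 - 54*51))/(-20108 - 5753) = (15290 + (-270 - 2754))/(-25861) = (15290 - 3024)*(-1/25861) = 12266*(-1/25861) = -12266/25861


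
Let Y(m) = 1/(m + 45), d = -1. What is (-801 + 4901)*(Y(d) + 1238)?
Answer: 55834825/11 ≈ 5.0759e+6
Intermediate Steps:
Y(m) = 1/(45 + m)
(-801 + 4901)*(Y(d) + 1238) = (-801 + 4901)*(1/(45 - 1) + 1238) = 4100*(1/44 + 1238) = 4100*(54473/44) = 55834825/11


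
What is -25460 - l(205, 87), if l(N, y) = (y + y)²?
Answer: -55736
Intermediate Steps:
l(N, y) = 4*y² (l(N, y) = (2*y)² = 4*y²)
-25460 - l(205, 87) = -25460 - 4*87² = -25460 - 4*7569 = -25460 - 1*30276 = -25460 - 30276 = -55736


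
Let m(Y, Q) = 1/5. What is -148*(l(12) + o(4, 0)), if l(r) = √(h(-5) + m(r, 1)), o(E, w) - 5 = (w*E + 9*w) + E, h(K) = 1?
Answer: -1332 - 148*√30/5 ≈ -1494.1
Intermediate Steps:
m(Y, Q) = ⅕
o(E, w) = 5 + E + 9*w + E*w (o(E, w) = 5 + ((w*E + 9*w) + E) = 5 + ((E*w + 9*w) + E) = 5 + ((9*w + E*w) + E) = 5 + (E + 9*w + E*w) = 5 + E + 9*w + E*w)
l(r) = √30/5 (l(r) = √(1 + ⅕) = √(6/5) = √30/5)
-148*(l(12) + o(4, 0)) = -148*(√30/5 + (5 + 4 + 9*0 + 4*0)) = -148*(√30/5 + (5 + 4 + 0 + 0)) = -148*(√30/5 + 9) = -148*(9 + √30/5) = -1332 - 148*√30/5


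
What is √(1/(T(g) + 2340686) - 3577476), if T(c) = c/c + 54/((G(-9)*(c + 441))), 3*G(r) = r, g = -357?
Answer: I*√3841664257236052205490/32769615 ≈ 1891.4*I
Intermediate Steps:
G(r) = r/3
T(c) = 1 + 54/(-1323 - 3*c) (T(c) = c/c + 54/((((⅓)*(-9))*(c + 441))) = 1 + 54/((-3*(441 + c))) = 1 + 54/(-1323 - 3*c))
√(1/(T(g) + 2340686) - 3577476) = √(1/((423 - 357)/(441 - 357) + 2340686) - 3577476) = √(1/(66/84 + 2340686) - 3577476) = √(1/((1/84)*66 + 2340686) - 3577476) = √(1/(11/14 + 2340686) - 3577476) = √(1/(32769615/14) - 3577476) = √(14/32769615 - 3577476) = √(-117232511191726/32769615) = I*√3841664257236052205490/32769615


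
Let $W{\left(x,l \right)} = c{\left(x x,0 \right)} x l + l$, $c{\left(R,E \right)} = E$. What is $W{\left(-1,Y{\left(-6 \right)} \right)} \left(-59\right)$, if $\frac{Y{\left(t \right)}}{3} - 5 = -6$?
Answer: $177$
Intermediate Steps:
$Y{\left(t \right)} = -3$ ($Y{\left(t \right)} = 15 + 3 \left(-6\right) = 15 - 18 = -3$)
$W{\left(x,l \right)} = l$ ($W{\left(x,l \right)} = 0 x l + l = 0 l + l = 0 + l = l$)
$W{\left(-1,Y{\left(-6 \right)} \right)} \left(-59\right) = \left(-3\right) \left(-59\right) = 177$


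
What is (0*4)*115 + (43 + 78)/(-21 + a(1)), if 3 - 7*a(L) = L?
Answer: -847/145 ≈ -5.8414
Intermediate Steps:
a(L) = 3/7 - L/7
(0*4)*115 + (43 + 78)/(-21 + a(1)) = (0*4)*115 + (43 + 78)/(-21 + (3/7 - 1/7*1)) = 0*115 + 121/(-21 + (3/7 - 1/7)) = 0 + 121/(-21 + 2/7) = 0 + 121/(-145/7) = 0 + 121*(-7/145) = 0 - 847/145 = -847/145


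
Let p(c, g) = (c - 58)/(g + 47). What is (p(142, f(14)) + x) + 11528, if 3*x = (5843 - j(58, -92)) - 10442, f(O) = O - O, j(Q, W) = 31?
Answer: 1408090/141 ≈ 9986.5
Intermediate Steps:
f(O) = 0
x = -4630/3 (x = ((5843 - 1*31) - 10442)/3 = ((5843 - 31) - 10442)/3 = (5812 - 10442)/3 = (1/3)*(-4630) = -4630/3 ≈ -1543.3)
p(c, g) = (-58 + c)/(47 + g)
(p(142, f(14)) + x) + 11528 = ((-58 + 142)/(47 + 0) - 4630/3) + 11528 = (84/47 - 4630/3) + 11528 = -217358/141 + 11528 = 1408090/141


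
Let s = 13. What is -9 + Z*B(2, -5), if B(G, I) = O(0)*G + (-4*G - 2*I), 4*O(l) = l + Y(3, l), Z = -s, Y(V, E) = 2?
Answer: -48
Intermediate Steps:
Z = -13 (Z = -1*13 = -13)
O(l) = 1/2 + l/4 (O(l) = (l + 2)/4 = (2 + l)/4 = 1/2 + l/4)
B(G, I) = -2*I - 7*G/2 (B(G, I) = (1/2 + (1/4)*0)*G + (-4*G - 2*I) = (1/2 + 0)*G + (-4*G - 2*I) = G/2 + (-4*G - 2*I) = -2*I - 7*G/2)
-9 + Z*B(2, -5) = -9 - 13*(-2*(-5) - 7/2*2) = -9 - 13*(10 - 7) = -9 - 13*3 = -9 - 39 = -48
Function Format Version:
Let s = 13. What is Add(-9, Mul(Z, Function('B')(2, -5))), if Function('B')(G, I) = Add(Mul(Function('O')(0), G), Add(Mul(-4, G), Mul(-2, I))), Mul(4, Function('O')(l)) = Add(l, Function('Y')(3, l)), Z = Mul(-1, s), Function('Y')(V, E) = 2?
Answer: -48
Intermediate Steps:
Z = -13 (Z = Mul(-1, 13) = -13)
Function('O')(l) = Add(Rational(1, 2), Mul(Rational(1, 4), l)) (Function('O')(l) = Mul(Rational(1, 4), Add(l, 2)) = Mul(Rational(1, 4), Add(2, l)) = Add(Rational(1, 2), Mul(Rational(1, 4), l)))
Function('B')(G, I) = Add(Mul(-2, I), Mul(Rational(-7, 2), G)) (Function('B')(G, I) = Add(Mul(Add(Rational(1, 2), Mul(Rational(1, 4), 0)), G), Add(Mul(-4, G), Mul(-2, I))) = Add(Mul(Add(Rational(1, 2), 0), G), Add(Mul(-4, G), Mul(-2, I))) = Add(Mul(Rational(1, 2), G), Add(Mul(-4, G), Mul(-2, I))) = Add(Mul(-2, I), Mul(Rational(-7, 2), G)))
Add(-9, Mul(Z, Function('B')(2, -5))) = Add(-9, Mul(-13, Add(Mul(-2, -5), Mul(Rational(-7, 2), 2)))) = Add(-9, Mul(-13, Add(10, -7))) = Add(-9, Mul(-13, 3)) = Add(-9, -39) = -48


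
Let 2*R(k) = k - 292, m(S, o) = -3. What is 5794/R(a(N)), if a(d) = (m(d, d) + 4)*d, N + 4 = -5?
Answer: -11588/301 ≈ -38.498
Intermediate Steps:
N = -9 (N = -4 - 5 = -9)
a(d) = d (a(d) = (-3 + 4)*d = 1*d = d)
R(k) = -146 + k/2 (R(k) = (k - 292)/2 = (-292 + k)/2 = -146 + k/2)
5794/R(a(N)) = 5794/(-146 + (1/2)*(-9)) = 5794/(-146 - 9/2) = 5794/(-301/2) = 5794*(-2/301) = -11588/301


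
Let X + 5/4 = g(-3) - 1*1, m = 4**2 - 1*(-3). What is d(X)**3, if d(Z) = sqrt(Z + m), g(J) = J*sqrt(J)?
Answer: (67 - 12*I*sqrt(3))**(3/2)/8 ≈ 66.093 - 32.025*I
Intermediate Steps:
g(J) = J**(3/2)
m = 19 (m = 16 + 3 = 19)
X = -9/4 - 3*I*sqrt(3) (X = -5/4 + ((-3)**(3/2) - 1*1) = -5/4 + (-3*I*sqrt(3) - 1) = -5/4 + (-1 - 3*I*sqrt(3)) = -9/4 - 3*I*sqrt(3) ≈ -2.25 - 5.1962*I)
d(Z) = sqrt(19 + Z) (d(Z) = sqrt(Z + 19) = sqrt(19 + Z))
d(X)**3 = (sqrt(19 + (-9/4 - 3*I*sqrt(3))))**3 = (sqrt(67/4 - 3*I*sqrt(3)))**3 = (67/4 - 3*I*sqrt(3))**(3/2)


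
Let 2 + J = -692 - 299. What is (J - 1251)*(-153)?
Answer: 343332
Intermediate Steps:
J = -993 (J = -2 + (-692 - 299) = -2 - 991 = -993)
(J - 1251)*(-153) = (-993 - 1251)*(-153) = -2244*(-153) = 343332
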